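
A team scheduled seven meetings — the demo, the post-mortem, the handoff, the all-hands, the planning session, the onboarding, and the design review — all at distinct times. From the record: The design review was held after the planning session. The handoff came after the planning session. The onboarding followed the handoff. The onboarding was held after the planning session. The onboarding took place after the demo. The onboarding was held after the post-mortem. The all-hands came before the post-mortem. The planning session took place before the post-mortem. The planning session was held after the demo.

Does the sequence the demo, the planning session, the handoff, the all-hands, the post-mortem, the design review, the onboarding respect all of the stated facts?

yes

Check each stated constraint against the proposed order — e.g. the planning session is ahead of the onboarding; the demo is ahead of the onboarding. Every pair is in the required order; nothing is violated.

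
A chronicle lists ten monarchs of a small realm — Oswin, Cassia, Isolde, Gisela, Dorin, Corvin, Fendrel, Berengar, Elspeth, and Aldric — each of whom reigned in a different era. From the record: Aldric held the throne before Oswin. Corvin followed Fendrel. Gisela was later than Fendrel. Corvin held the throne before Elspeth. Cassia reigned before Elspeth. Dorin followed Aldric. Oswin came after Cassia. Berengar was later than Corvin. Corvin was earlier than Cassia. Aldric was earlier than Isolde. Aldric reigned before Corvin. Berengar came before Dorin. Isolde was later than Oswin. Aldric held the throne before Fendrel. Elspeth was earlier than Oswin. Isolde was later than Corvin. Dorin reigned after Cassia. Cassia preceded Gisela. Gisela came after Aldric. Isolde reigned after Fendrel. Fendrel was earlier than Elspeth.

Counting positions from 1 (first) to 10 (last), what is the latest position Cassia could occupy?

5

Cassia must come before Dorin, Elspeth, Gisela, Isolde, and Oswin — 5 rulers forced after them.
Everything else can be placed before Cassia in some valid order, so Cassia can sit as late as position 10 − 5 = 5.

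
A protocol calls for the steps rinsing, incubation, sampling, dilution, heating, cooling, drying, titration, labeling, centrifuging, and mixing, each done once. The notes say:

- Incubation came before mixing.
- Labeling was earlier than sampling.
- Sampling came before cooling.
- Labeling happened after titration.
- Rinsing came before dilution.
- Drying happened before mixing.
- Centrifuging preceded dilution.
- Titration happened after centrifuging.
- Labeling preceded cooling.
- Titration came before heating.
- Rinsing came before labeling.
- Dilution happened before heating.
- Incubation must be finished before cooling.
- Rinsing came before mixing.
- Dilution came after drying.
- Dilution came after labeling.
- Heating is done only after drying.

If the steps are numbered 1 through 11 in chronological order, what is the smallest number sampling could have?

5

Centrifuging, labeling, rinsing, and titration must all come before sampling — 4 forced predecessors.
Nothing else is forced ahead of sampling, so its earliest slot is position 4 + 1 = 5.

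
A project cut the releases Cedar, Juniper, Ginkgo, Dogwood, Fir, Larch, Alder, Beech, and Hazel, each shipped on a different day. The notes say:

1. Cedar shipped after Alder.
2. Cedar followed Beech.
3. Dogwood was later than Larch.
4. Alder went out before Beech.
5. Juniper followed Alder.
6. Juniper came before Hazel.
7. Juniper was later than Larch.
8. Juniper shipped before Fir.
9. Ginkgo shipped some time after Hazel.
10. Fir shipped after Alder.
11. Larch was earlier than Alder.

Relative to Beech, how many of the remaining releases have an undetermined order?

Forced before Beech: Alder and Larch; forced after Beech: Cedar.
That leaves Dogwood, Fir, Ginkgo, Hazel, and Juniper with no forced order relative to Beech — 5.

5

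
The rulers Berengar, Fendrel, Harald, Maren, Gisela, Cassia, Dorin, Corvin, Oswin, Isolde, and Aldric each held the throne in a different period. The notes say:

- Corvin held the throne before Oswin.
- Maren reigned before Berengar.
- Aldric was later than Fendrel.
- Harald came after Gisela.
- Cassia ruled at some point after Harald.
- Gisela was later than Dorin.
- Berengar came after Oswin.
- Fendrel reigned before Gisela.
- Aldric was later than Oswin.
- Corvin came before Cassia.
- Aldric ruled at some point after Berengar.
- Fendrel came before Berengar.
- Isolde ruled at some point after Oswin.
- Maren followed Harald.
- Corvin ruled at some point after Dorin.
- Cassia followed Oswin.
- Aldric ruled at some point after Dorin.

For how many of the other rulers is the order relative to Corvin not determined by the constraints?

4

Forced before Corvin: Dorin; forced after Corvin: Aldric, Berengar, Cassia, Isolde, and Oswin.
That leaves Fendrel, Gisela, Harald, and Maren with no forced order relative to Corvin — 4.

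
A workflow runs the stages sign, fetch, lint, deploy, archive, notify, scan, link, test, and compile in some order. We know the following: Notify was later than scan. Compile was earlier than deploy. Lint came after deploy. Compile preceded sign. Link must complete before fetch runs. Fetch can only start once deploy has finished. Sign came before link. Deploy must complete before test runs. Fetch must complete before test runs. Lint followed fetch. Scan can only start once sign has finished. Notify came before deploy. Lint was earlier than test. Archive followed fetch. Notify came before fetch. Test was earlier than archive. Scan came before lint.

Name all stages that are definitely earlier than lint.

compile, deploy, fetch, link, notify, scan, sign

Directly stated before lint: deploy, fetch, and scan.
Compile reaches lint via compile → deploy → lint.
Link reaches lint via link → fetch → lint.
Notify reaches lint via notify → fetch → lint.
Likewise sign reaches lint by chaining the stated constraints.
No chain forces test (or any of the others) ahead of lint.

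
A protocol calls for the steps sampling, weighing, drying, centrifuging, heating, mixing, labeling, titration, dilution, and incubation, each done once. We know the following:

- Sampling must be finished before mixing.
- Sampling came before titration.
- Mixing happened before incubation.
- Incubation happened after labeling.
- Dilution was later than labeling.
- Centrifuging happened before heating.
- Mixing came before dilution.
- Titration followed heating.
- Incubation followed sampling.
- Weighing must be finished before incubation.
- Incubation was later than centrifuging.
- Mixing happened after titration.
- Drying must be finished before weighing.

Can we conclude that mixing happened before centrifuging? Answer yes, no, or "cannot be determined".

Tracing the constraints gives centrifuging → heating → titration → mixing, so centrifuging must come before mixing.
That means mixing cannot be before centrifuging.

no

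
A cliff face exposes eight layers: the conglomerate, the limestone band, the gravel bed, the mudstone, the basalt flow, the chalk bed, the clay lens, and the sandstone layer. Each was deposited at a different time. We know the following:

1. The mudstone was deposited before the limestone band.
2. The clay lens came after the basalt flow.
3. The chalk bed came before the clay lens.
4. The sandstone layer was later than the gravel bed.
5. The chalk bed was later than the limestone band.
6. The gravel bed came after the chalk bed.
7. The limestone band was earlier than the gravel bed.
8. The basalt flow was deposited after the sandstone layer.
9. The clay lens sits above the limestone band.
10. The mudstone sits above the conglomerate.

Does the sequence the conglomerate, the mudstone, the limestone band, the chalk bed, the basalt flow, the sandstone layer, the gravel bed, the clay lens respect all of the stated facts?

no

The constraints require the sandstone layer before the basalt flow, but in the proposed sequence the basalt flow appears ahead of the sandstone layer. That one violation is enough.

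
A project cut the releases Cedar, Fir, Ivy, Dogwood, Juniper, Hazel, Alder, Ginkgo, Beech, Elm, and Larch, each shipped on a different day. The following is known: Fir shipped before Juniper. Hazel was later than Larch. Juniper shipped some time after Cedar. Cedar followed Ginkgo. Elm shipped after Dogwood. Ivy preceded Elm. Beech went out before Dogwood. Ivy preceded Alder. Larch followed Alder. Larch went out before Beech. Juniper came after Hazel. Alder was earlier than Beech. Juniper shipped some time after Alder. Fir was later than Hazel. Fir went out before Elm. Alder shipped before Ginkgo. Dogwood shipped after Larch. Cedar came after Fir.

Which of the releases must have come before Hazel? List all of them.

Directly stated before Hazel: Larch.
Alder reaches Hazel via Alder → Larch → Hazel.
Ivy reaches Hazel via Ivy → Alder → Larch → Hazel.
No chain forces Elm (or any of the others) ahead of Hazel.

Alder, Ivy, Larch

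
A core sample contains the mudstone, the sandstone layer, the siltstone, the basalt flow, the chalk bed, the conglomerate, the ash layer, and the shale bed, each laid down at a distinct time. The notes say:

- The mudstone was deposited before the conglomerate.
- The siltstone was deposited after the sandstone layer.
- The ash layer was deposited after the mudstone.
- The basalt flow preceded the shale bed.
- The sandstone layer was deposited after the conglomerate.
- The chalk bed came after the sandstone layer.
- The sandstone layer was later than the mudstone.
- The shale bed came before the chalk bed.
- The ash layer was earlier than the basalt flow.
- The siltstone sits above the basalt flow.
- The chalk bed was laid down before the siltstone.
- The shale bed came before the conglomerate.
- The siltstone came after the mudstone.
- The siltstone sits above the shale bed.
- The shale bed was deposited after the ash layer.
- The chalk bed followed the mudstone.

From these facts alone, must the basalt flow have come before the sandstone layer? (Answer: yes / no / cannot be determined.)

yes

Chain the constraints: the basalt flow → the shale bed → the conglomerate → the sandstone layer. Each link is directly stated, so the basalt flow comes before the sandstone layer.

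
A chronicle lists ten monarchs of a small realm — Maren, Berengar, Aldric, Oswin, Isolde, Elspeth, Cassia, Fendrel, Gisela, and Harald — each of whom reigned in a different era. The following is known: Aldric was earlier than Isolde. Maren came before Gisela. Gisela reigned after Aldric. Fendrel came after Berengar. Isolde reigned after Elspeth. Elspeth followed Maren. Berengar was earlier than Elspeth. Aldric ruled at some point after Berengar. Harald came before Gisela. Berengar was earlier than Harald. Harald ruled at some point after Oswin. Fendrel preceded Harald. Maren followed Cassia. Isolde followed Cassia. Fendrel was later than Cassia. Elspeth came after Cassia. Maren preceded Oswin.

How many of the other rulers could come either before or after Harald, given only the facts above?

Forced before Harald: Berengar, Cassia, Fendrel, Maren, and Oswin; forced after Harald: Gisela.
That leaves Aldric, Elspeth, and Isolde with no forced order relative to Harald — 3.

3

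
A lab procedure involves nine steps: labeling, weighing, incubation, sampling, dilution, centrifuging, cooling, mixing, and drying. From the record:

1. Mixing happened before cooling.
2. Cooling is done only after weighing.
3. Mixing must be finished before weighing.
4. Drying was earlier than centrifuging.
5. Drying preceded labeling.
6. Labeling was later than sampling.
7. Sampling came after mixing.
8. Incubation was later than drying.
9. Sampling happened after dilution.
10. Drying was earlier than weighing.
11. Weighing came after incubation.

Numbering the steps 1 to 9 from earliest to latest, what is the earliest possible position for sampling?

3

Dilution and mixing must both come before sampling — 2 forced predecessors.
Nothing else is forced ahead of sampling, so its earliest slot is position 2 + 1 = 3.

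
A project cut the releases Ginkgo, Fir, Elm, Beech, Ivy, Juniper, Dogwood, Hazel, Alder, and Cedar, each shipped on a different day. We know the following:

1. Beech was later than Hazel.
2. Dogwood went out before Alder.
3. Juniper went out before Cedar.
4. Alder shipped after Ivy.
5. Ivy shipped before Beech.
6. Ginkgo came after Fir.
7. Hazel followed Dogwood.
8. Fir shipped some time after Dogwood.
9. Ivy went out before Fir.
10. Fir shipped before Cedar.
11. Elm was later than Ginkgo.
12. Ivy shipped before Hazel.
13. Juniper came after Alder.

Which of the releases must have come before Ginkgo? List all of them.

Directly stated before Ginkgo: Fir.
Dogwood reaches Ginkgo via Dogwood → Fir → Ginkgo.
Ivy reaches Ginkgo via Ivy → Fir → Ginkgo.
No chain forces Juniper (or any of the others) ahead of Ginkgo.

Dogwood, Fir, Ivy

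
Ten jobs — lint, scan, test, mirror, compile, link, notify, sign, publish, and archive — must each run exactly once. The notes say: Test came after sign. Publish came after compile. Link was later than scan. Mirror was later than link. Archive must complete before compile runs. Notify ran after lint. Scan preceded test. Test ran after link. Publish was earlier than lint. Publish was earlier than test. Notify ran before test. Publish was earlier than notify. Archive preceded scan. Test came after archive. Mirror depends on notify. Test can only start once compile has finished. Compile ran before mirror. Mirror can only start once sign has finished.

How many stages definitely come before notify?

4

Directly stated before notify: lint and publish.
Archive reaches notify via archive → compile → publish → notify.
Compile reaches notify via compile → publish → notify.
No chain forces sign (or any of the others) ahead of notify.
That's archive, compile, lint, and publish — 4 in all.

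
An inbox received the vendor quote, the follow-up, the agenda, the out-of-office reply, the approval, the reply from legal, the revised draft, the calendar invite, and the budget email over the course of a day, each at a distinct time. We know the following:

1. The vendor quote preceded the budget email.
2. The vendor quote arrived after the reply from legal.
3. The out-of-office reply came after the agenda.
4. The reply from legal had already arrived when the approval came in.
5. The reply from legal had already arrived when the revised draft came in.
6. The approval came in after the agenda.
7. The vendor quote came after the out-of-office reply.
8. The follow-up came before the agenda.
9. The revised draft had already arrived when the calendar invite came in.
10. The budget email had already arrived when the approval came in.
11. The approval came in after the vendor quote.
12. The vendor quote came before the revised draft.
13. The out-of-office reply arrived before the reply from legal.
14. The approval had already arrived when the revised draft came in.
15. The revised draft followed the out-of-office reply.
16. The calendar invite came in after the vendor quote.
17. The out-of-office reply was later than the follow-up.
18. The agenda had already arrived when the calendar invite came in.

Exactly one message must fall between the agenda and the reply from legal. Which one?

Tracing the constraints gives the agenda → the out-of-office reply → the reply from legal, so the out-of-office reply sits after the agenda and before the reply from legal.
No other message is forced both after the agenda and before the reply from legal.

the out-of-office reply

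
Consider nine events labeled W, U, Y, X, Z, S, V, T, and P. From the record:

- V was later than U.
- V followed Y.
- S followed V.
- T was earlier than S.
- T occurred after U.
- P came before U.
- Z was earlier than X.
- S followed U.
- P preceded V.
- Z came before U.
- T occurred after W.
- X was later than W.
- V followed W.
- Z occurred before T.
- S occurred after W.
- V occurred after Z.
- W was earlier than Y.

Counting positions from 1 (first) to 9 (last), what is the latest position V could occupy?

V must come before S — 1 event forced after it.
Everything else can be placed before V in some valid order, so V can sit as late as position 9 − 1 = 8.

8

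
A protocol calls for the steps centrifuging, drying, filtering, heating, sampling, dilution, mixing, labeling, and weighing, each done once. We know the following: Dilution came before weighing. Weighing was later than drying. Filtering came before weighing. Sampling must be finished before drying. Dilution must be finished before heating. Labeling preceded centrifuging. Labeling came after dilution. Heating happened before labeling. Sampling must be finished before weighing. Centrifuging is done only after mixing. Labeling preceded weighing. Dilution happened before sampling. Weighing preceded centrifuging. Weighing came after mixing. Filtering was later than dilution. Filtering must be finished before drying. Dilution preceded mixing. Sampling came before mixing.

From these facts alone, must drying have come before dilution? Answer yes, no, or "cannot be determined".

Tracing the constraints gives dilution → filtering → drying, so dilution must come before drying.
That means drying cannot be before dilution.

no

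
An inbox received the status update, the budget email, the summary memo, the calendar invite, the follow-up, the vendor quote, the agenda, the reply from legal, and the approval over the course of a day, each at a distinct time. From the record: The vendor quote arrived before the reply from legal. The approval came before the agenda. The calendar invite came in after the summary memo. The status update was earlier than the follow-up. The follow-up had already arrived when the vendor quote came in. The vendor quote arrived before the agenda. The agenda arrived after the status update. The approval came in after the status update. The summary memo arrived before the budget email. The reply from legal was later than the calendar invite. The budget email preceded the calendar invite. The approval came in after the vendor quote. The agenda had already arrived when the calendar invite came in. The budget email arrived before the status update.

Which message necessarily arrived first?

the summary memo

The summary memo has a chain of constraints placing it before every other message, so the summary memo must be first.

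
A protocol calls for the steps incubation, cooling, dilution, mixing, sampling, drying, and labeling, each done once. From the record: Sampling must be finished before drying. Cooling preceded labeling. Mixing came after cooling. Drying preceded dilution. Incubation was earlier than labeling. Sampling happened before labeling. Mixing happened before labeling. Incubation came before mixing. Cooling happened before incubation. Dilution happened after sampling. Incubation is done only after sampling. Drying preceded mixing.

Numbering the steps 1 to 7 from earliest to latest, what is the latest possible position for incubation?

Incubation must come before labeling and mixing — 2 steps forced after it.
Everything else can be placed before incubation in some valid order, so incubation can sit as late as position 7 − 2 = 5.

5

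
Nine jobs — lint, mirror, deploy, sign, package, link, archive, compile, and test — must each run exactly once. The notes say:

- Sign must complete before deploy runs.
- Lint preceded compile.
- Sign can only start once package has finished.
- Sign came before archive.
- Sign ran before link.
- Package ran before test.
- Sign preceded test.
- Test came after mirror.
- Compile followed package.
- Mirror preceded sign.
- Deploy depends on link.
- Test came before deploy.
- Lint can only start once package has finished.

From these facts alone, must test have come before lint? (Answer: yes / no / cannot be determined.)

cannot be determined

No chain of stated constraints runs from test to lint, and none runs from lint to test either.
So the relative order of test and lint is not fixed by the given facts.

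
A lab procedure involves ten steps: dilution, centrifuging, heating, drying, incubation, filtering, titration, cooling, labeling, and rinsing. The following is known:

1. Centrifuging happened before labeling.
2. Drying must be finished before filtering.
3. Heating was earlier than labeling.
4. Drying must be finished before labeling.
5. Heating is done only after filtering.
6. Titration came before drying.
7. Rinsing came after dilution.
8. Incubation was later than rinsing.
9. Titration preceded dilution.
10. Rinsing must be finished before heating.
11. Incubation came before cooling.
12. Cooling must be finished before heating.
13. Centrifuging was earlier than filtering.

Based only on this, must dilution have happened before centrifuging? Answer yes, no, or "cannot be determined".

No chain of stated constraints runs from dilution to centrifuging, and none runs from centrifuging to dilution either.
So the relative order of dilution and centrifuging is not fixed by the given facts.

cannot be determined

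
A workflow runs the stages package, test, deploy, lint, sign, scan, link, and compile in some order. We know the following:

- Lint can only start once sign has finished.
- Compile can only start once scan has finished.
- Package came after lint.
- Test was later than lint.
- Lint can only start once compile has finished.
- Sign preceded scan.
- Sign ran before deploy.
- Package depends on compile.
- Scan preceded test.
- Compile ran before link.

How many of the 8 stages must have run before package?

Directly stated before package: compile and lint.
Scan reaches package via scan → compile → package.
Sign reaches package via sign → lint → package.
No chain forces link (or any of the others) ahead of package.
That's compile, lint, scan, and sign — 4 in all.

4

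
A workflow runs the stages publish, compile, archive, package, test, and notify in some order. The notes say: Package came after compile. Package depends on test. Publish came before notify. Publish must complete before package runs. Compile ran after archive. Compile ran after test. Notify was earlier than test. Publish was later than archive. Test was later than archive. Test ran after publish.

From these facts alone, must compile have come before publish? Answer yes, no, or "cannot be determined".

Tracing the constraints gives publish → test → compile, so publish must come before compile.
That means compile cannot be before publish.

no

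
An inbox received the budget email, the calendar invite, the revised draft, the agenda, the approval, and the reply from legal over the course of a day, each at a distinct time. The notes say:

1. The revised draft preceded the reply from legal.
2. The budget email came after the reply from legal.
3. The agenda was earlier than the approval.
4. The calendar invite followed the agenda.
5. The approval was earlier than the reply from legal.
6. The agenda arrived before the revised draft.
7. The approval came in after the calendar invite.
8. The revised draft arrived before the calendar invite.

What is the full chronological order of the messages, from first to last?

The constraints fix every adjacent pair, so only one ordering works:
the agenda → the revised draft → the calendar invite → the approval → the reply from legal → the budget email.

the agenda, the revised draft, the calendar invite, the approval, the reply from legal, the budget email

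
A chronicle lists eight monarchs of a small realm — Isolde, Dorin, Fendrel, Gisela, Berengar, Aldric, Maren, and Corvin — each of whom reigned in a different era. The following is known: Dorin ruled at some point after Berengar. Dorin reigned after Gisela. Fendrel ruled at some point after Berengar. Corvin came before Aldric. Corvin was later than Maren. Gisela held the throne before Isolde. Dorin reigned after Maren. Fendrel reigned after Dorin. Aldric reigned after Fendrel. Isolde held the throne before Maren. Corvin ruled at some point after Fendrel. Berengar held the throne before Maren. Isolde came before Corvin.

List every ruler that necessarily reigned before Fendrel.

Directly stated before Fendrel: Berengar and Dorin.
Gisela reaches Fendrel via Gisela → Dorin → Fendrel.
Isolde reaches Fendrel via Isolde → Maren → Dorin → Fendrel.
Maren reaches Fendrel via Maren → Dorin → Fendrel.

Berengar, Dorin, Gisela, Isolde, Maren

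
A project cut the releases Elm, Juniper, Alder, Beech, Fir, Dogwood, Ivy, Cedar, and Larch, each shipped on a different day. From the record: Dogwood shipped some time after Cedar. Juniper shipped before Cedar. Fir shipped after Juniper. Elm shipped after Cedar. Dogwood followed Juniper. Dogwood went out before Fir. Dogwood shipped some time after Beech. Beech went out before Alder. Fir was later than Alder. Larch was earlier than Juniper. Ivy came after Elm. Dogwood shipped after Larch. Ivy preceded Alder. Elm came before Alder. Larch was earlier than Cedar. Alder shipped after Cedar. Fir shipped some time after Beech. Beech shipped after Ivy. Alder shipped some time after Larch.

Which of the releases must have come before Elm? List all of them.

Directly stated before Elm: Cedar.
Juniper reaches Elm via Juniper → Cedar → Elm.
Larch reaches Elm via Larch → Cedar → Elm.

Cedar, Juniper, Larch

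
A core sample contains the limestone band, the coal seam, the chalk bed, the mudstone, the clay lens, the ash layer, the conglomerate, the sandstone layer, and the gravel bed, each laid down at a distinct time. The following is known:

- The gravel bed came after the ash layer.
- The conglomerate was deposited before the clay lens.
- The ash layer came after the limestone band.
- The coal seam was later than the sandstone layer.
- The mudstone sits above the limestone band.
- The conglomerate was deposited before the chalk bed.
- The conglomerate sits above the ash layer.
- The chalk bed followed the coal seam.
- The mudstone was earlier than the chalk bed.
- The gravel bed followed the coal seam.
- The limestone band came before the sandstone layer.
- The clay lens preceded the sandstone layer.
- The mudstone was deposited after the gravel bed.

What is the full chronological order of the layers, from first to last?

The constraints fix every adjacent pair, so only one ordering works:
the limestone band → the ash layer → the conglomerate → the clay lens → the sandstone layer → the coal seam → the gravel bed → the mudstone → the chalk bed.

the limestone band, the ash layer, the conglomerate, the clay lens, the sandstone layer, the coal seam, the gravel bed, the mudstone, the chalk bed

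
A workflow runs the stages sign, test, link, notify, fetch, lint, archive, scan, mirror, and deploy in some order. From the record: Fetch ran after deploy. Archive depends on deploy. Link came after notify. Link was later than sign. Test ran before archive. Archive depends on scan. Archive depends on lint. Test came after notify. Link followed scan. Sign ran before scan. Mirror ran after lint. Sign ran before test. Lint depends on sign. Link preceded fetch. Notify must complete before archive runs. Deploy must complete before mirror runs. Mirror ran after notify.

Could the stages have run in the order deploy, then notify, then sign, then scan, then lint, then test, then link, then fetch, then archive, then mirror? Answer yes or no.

yes

Check each stated constraint against the proposed order — e.g. deploy is ahead of archive; deploy is ahead of mirror. Every pair is in the required order; nothing is violated.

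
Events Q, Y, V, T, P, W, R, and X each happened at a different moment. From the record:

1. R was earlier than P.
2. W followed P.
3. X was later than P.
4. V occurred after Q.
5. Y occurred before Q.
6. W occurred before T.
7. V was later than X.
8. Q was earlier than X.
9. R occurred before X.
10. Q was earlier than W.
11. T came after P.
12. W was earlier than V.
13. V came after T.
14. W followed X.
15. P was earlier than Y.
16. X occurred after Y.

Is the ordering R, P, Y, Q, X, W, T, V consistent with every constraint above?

Check each stated constraint against the proposed order — e.g. R is ahead of X; P is ahead of T. Every pair is in the required order; nothing is violated.

yes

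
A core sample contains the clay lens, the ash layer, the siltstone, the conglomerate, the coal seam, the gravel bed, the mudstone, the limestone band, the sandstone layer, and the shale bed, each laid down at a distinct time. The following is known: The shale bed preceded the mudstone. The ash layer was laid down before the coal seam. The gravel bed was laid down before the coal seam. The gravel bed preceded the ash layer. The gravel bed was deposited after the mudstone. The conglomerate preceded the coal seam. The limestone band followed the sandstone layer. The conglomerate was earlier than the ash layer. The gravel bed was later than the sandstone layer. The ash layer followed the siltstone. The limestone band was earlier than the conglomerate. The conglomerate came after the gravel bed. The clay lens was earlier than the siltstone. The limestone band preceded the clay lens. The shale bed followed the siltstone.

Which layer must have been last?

Every other layer has a chain of constraints placing it before the coal seam, so the coal seam is last.

the coal seam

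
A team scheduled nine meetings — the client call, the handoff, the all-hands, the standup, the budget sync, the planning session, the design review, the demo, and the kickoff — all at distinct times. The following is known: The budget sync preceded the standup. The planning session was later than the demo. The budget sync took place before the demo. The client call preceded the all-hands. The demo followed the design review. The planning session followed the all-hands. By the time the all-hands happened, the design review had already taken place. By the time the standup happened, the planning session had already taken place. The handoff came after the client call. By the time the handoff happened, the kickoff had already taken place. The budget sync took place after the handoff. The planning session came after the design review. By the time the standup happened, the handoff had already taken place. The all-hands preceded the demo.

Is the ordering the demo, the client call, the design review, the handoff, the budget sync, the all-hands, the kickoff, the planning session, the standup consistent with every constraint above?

no

The constraints require the design review before the demo, but in the proposed sequence the demo appears ahead of the design review. That one violation is enough.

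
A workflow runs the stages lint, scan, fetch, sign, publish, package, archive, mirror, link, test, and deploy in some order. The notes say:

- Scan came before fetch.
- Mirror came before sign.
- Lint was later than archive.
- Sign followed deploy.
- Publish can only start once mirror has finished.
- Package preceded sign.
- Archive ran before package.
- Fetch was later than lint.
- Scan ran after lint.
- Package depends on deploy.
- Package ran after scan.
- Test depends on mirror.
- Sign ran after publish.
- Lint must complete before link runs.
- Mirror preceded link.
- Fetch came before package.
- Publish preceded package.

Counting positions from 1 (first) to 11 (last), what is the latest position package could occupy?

10

Package must come before sign — 1 stage forced after it.
Everything else can be placed before package in some valid order, so package can sit as late as position 11 − 1 = 10.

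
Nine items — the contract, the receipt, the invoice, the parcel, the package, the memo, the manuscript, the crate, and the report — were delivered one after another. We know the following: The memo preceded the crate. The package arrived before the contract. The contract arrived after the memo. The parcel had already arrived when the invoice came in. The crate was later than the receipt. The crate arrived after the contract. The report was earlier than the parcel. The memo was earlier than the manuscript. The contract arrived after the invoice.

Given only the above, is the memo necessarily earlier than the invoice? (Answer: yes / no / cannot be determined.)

cannot be determined

No chain of stated constraints runs from the memo to the invoice, and none runs from the invoice to the memo either.
So the relative order of the memo and the invoice is not fixed by the given facts.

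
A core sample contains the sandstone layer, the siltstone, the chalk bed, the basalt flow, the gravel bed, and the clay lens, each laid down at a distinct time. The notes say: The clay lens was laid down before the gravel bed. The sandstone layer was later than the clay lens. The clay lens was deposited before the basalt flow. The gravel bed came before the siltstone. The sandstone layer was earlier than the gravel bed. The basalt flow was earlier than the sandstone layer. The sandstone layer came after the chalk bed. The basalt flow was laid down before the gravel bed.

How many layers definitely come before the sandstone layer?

3

Directly stated before the sandstone layer: the basalt flow, the chalk bed, and the clay lens.
No chain forces the gravel bed (or any of the others) ahead of the sandstone layer.
That's the basalt flow, the chalk bed, and the clay lens — 3 in all.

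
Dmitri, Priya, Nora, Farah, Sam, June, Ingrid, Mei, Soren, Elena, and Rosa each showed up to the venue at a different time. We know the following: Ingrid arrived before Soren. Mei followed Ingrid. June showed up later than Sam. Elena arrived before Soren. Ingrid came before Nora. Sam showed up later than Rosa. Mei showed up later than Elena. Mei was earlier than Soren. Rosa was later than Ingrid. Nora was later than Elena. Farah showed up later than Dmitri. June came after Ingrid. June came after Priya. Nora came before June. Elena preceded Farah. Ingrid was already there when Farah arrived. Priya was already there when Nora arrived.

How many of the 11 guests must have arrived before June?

Directly stated before June: Ingrid, Nora, Priya, and Sam.
Elena reaches June via Elena → Nora → June.
Rosa reaches June via Rosa → Sam → June.
That's Elena, Ingrid, Nora, Priya, Rosa, and Sam — 6 in all.

6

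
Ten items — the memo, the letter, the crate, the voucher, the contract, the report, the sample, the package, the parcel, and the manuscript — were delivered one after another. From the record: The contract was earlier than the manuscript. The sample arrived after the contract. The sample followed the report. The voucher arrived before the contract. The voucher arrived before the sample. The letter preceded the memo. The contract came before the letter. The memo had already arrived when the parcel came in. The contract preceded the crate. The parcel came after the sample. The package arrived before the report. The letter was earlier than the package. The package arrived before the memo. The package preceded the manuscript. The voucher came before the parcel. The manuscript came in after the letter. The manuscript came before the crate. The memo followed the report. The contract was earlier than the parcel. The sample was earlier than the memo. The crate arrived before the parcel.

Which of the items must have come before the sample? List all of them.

the contract, the letter, the package, the report, the voucher

Directly stated before the sample: the contract, the report, and the voucher.
The letter reaches the sample via the letter → the package → the report → the sample.
The package reaches the sample via the package → the report → the sample.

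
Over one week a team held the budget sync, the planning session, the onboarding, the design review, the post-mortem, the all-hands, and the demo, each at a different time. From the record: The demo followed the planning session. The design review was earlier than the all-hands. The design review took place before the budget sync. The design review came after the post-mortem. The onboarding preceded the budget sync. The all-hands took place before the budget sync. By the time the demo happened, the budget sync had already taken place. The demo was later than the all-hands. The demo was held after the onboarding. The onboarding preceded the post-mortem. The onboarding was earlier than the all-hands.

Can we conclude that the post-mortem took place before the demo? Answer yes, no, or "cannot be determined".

yes

Chain the constraints: the post-mortem → the design review → the all-hands → the demo. Each link is directly stated, so the post-mortem comes before the demo.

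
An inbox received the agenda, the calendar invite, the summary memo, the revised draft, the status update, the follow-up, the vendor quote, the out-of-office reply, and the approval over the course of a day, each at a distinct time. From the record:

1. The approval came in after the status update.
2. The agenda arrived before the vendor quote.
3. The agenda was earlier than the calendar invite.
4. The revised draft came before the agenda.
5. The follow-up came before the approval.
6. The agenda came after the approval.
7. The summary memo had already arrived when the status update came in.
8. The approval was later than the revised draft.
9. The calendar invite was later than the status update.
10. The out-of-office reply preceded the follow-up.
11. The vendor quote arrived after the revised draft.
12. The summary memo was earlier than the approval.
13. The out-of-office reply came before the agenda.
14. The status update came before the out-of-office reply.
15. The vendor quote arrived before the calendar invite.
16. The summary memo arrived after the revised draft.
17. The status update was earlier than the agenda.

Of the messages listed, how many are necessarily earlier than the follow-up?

Directly stated before the follow-up: the out-of-office reply.
The revised draft reaches the follow-up via the revised draft → the summary memo → the status update → the out-of-office reply → the follow-up.
The status update reaches the follow-up via the status update → the out-of-office reply → the follow-up.
The summary memo reaches the follow-up via the summary memo → the status update → the out-of-office reply → the follow-up.
No chain forces the vendor quote (or any of the others) ahead of the follow-up.
That's the out-of-office reply, the revised draft, the status update, and the summary memo — 4 in all.

4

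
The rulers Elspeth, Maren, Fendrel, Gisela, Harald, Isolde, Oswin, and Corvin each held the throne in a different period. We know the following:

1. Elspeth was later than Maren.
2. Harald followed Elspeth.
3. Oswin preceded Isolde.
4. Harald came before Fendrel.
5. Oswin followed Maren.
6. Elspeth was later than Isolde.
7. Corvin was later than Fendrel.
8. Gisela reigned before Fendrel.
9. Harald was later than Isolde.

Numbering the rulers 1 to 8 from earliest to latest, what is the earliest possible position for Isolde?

3

Maren and Oswin must both come before Isolde — 2 forced predecessors.
Nothing else is forced ahead of Isolde, so their earliest slot is position 2 + 1 = 3.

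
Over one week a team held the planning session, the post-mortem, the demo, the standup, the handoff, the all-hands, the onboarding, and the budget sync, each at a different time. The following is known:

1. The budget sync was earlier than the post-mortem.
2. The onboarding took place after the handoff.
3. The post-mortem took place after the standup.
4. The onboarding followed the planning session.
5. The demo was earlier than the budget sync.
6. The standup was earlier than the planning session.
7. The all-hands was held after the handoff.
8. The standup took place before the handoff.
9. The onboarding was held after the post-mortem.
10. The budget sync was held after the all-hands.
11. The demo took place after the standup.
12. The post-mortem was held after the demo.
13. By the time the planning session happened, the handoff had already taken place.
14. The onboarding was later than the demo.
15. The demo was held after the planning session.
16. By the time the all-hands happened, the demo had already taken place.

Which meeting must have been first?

the standup

The standup has a chain of constraints placing it before every other meeting, so the standup must be first.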